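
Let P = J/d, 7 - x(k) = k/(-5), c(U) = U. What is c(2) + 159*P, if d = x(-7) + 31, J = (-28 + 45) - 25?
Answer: -1998/61 ≈ -32.754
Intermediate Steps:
x(k) = 7 + k/5 (x(k) = 7 - k/(-5) = 7 - k*(-1)/5 = 7 - (-1)*k/5 = 7 + k/5)
J = -8 (J = 17 - 25 = -8)
d = 183/5 (d = (7 + (⅕)*(-7)) + 31 = (7 - 7/5) + 31 = 28/5 + 31 = 183/5 ≈ 36.600)
P = -40/183 (P = -8/183/5 = -8*5/183 = -40/183 ≈ -0.21858)
c(2) + 159*P = 2 + 159*(-40/183) = 2 - 2120/61 = -1998/61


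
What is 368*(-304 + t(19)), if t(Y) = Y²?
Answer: 20976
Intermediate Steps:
368*(-304 + t(19)) = 368*(-304 + 19²) = 368*(-304 + 361) = 368*57 = 20976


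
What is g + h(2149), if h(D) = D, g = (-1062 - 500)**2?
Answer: 2441993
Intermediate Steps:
g = 2439844 (g = (-1562)**2 = 2439844)
g + h(2149) = 2439844 + 2149 = 2441993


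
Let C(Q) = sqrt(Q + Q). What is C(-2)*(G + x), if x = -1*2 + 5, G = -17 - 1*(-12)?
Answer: -4*I ≈ -4.0*I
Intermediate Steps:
C(Q) = sqrt(2)*sqrt(Q) (C(Q) = sqrt(2*Q) = sqrt(2)*sqrt(Q))
G = -5 (G = -17 + 12 = -5)
x = 3 (x = -2 + 5 = 3)
C(-2)*(G + x) = (sqrt(2)*sqrt(-2))*(-5 + 3) = (sqrt(2)*(I*sqrt(2)))*(-2) = (2*I)*(-2) = -4*I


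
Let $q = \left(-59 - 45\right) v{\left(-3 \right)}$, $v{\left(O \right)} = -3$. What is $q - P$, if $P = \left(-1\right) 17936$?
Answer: $18248$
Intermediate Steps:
$P = -17936$
$q = 312$ ($q = \left(-59 - 45\right) \left(-3\right) = \left(-104\right) \left(-3\right) = 312$)
$q - P = 312 - -17936 = 312 + 17936 = 18248$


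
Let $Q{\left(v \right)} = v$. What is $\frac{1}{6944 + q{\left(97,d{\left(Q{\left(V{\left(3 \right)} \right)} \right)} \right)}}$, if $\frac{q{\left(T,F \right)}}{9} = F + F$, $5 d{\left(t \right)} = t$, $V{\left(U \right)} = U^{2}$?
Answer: $\frac{5}{34882} \approx 0.00014334$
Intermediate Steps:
$d{\left(t \right)} = \frac{t}{5}$
$q{\left(T,F \right)} = 18 F$ ($q{\left(T,F \right)} = 9 \left(F + F\right) = 9 \cdot 2 F = 18 F$)
$\frac{1}{6944 + q{\left(97,d{\left(Q{\left(V{\left(3 \right)} \right)} \right)} \right)}} = \frac{1}{6944 + 18 \frac{3^{2}}{5}} = \frac{1}{6944 + 18 \cdot \frac{1}{5} \cdot 9} = \frac{1}{6944 + 18 \cdot \frac{9}{5}} = \frac{1}{6944 + \frac{162}{5}} = \frac{1}{\frac{34882}{5}} = \frac{5}{34882}$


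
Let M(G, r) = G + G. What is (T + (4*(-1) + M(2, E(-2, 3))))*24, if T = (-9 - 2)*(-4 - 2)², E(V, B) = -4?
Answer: -9504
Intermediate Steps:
M(G, r) = 2*G
T = -396 (T = -11*(-6)² = -11*36 = -396)
(T + (4*(-1) + M(2, E(-2, 3))))*24 = (-396 + (4*(-1) + 2*2))*24 = (-396 + (-4 + 4))*24 = (-396 + 0)*24 = -396*24 = -9504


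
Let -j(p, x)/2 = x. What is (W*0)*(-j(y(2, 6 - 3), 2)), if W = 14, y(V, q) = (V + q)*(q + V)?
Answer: 0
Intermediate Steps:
y(V, q) = (V + q)**2 (y(V, q) = (V + q)*(V + q) = (V + q)**2)
j(p, x) = -2*x
(W*0)*(-j(y(2, 6 - 3), 2)) = (14*0)*(-(-2)*2) = 0*(-1*(-4)) = 0*4 = 0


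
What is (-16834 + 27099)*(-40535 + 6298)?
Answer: -351442805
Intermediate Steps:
(-16834 + 27099)*(-40535 + 6298) = 10265*(-34237) = -351442805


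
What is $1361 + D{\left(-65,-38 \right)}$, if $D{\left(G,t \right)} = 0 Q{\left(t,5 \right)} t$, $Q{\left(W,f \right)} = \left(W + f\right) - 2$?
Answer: $1361$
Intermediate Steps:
$Q{\left(W,f \right)} = -2 + W + f$
$D{\left(G,t \right)} = 0$ ($D{\left(G,t \right)} = 0 \left(-2 + t + 5\right) t = 0 \left(3 + t\right) t = 0 t = 0$)
$1361 + D{\left(-65,-38 \right)} = 1361 + 0 = 1361$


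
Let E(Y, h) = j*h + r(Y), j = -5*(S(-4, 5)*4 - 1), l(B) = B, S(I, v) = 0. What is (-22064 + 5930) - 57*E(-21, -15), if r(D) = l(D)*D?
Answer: -36996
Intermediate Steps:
j = 5 (j = -5*(0*4 - 1) = -5*(0 - 1) = -5*(-1) = 5)
r(D) = D² (r(D) = D*D = D²)
E(Y, h) = Y² + 5*h (E(Y, h) = 5*h + Y² = Y² + 5*h)
(-22064 + 5930) - 57*E(-21, -15) = (-22064 + 5930) - 57*((-21)² + 5*(-15)) = -16134 - 57*(441 - 75) = -16134 - 57*366 = -16134 - 20862 = -36996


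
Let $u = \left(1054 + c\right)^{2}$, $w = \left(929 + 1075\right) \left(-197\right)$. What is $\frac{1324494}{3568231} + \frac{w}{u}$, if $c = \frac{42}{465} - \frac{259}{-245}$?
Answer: $\frac{3103744397319474}{187067675513469559} \approx 0.016592$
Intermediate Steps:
$c = \frac{249}{217}$ ($c = 42 \cdot \frac{1}{465} - - \frac{37}{35} = \frac{14}{155} + \frac{37}{35} = \frac{249}{217} \approx 1.1475$)
$w = -394788$ ($w = 2004 \left(-197\right) = -394788$)
$u = \frac{52425887089}{47089}$ ($u = \left(1054 + \frac{249}{217}\right)^{2} = \left(\frac{228967}{217}\right)^{2} = \frac{52425887089}{47089} \approx 1.1133 \cdot 10^{6}$)
$\frac{1324494}{3568231} + \frac{w}{u} = \frac{1324494}{3568231} - \frac{394788}{\frac{52425887089}{47089}} = 1324494 \cdot \frac{1}{3568231} - \frac{18590172132}{52425887089} = \frac{1324494}{3568231} - \frac{18590172132}{52425887089} = \frac{3103744397319474}{187067675513469559}$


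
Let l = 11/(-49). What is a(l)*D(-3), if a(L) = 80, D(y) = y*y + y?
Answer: 480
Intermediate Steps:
D(y) = y + y² (D(y) = y² + y = y + y²)
l = -11/49 (l = 11*(-1/49) = -11/49 ≈ -0.22449)
a(l)*D(-3) = 80*(-3*(1 - 3)) = 80*(-3*(-2)) = 80*6 = 480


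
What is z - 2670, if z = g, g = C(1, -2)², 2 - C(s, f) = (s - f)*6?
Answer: -2414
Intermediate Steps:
C(s, f) = 2 - 6*s + 6*f (C(s, f) = 2 - (s - f)*6 = 2 - (-6*f + 6*s) = 2 + (-6*s + 6*f) = 2 - 6*s + 6*f)
g = 256 (g = (2 - 6*1 + 6*(-2))² = (2 - 6 - 12)² = (-16)² = 256)
z = 256
z - 2670 = 256 - 2670 = -2414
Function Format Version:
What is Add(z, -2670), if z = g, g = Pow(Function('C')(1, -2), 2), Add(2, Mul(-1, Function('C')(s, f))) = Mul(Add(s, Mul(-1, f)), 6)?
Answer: -2414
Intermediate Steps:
Function('C')(s, f) = Add(2, Mul(-6, s), Mul(6, f)) (Function('C')(s, f) = Add(2, Mul(-1, Mul(Add(s, Mul(-1, f)), 6))) = Add(2, Mul(-1, Add(Mul(-6, f), Mul(6, s)))) = Add(2, Add(Mul(-6, s), Mul(6, f))) = Add(2, Mul(-6, s), Mul(6, f)))
g = 256 (g = Pow(Add(2, Mul(-6, 1), Mul(6, -2)), 2) = Pow(Add(2, -6, -12), 2) = Pow(-16, 2) = 256)
z = 256
Add(z, -2670) = Add(256, -2670) = -2414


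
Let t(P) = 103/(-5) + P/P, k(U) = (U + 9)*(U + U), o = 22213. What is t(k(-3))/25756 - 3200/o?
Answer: -207136437/1430295070 ≈ -0.14482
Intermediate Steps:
k(U) = 2*U*(9 + U) (k(U) = (9 + U)*(2*U) = 2*U*(9 + U))
t(P) = -98/5 (t(P) = 103*(-⅕) + 1 = -103/5 + 1 = -98/5)
t(k(-3))/25756 - 3200/o = -98/5/25756 - 3200/22213 = -98/5*1/25756 - 3200*1/22213 = -49/64390 - 3200/22213 = -207136437/1430295070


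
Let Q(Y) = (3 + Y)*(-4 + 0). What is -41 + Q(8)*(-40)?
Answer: 1719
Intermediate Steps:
Q(Y) = -12 - 4*Y (Q(Y) = (3 + Y)*(-4) = -12 - 4*Y)
-41 + Q(8)*(-40) = -41 + (-12 - 4*8)*(-40) = -41 + (-12 - 32)*(-40) = -41 - 44*(-40) = -41 + 1760 = 1719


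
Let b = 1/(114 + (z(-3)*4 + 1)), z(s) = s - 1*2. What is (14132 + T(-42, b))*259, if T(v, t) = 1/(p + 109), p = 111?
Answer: 805241619/220 ≈ 3.6602e+6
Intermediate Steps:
z(s) = -2 + s (z(s) = s - 2 = -2 + s)
b = 1/95 (b = 1/(114 + ((-2 - 3)*4 + 1)) = 1/(114 + (-5*4 + 1)) = 1/(114 + (-20 + 1)) = 1/(114 - 19) = 1/95 ≈ 0.010526)
T(v, t) = 1/220 (T(v, t) = 1/(111 + 109) = 1/220)
(14132 + T(-42, b))*259 = (14132 + 1/220)*259 = (3109041/220)*259 = 805241619/220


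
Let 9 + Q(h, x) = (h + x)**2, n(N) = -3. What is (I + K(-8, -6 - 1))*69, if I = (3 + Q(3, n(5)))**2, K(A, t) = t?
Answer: 2001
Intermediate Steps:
Q(h, x) = -9 + (h + x)**2
I = 36 (I = (3 + (-9 + (3 - 3)**2))**2 = (3 + (-9 + 0**2))**2 = (3 + (-9 + 0))**2 = (3 - 9)**2 = (-6)**2 = 36)
(I + K(-8, -6 - 1))*69 = (36 + (-6 - 1))*69 = (36 - 7)*69 = 29*69 = 2001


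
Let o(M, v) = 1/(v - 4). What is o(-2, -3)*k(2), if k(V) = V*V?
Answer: -4/7 ≈ -0.57143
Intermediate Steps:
o(M, v) = 1/(-4 + v)
k(V) = V**2
o(-2, -3)*k(2) = 2**2/(-4 - 3) = 4/(-7) = -1/7*4 = -4/7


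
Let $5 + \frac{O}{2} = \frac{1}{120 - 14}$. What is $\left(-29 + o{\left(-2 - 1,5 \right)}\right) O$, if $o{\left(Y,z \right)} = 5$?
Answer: $\frac{12696}{53} \approx 239.55$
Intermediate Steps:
$O = - \frac{529}{53}$ ($O = -10 + \frac{2}{120 - 14} = -10 + \frac{2}{106} = -10 + 2 \cdot \frac{1}{106} = -10 + \frac{1}{53} = - \frac{529}{53} \approx -9.9811$)
$\left(-29 + o{\left(-2 - 1,5 \right)}\right) O = \left(-29 + 5\right) \left(- \frac{529}{53}\right) = \left(-24\right) \left(- \frac{529}{53}\right) = \frac{12696}{53}$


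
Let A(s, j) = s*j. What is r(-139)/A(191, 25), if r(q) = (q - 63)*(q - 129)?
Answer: 54136/4775 ≈ 11.337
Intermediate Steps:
A(s, j) = j*s
r(q) = (-129 + q)*(-63 + q) (r(q) = (-63 + q)*(-129 + q) = (-129 + q)*(-63 + q))
r(-139)/A(191, 25) = (8127 + (-139)**2 - 192*(-139))/((25*191)) = (8127 + 19321 + 26688)/4775 = 54136*(1/4775) = 54136/4775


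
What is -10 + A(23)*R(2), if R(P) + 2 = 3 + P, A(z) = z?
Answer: 59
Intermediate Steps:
R(P) = 1 + P (R(P) = -2 + (3 + P) = 1 + P)
-10 + A(23)*R(2) = -10 + 23*(1 + 2) = -10 + 23*3 = -10 + 69 = 59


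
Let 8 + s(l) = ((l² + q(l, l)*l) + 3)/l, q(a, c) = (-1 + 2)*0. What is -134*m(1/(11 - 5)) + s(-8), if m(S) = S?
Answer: -929/24 ≈ -38.708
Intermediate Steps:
q(a, c) = 0 (q(a, c) = 1*0 = 0)
s(l) = -8 + (3 + l²)/l (s(l) = -8 + ((l² + 0*l) + 3)/l = -8 + ((l² + 0) + 3)/l = -8 + (l² + 3)/l = -8 + (3 + l²)/l)
-134*m(1/(11 - 5)) + s(-8) = -134/(11 - 5) + (-8 - 8 + 3/(-8)) = -134/6 + (-8 - 8 + 3*(-⅛)) = -134*⅙ + (-8 - 8 - 3/8) = -67/3 - 131/8 = -929/24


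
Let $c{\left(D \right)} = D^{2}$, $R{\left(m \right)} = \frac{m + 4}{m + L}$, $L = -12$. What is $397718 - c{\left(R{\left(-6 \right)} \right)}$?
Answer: $\frac{32215157}{81} \approx 3.9772 \cdot 10^{5}$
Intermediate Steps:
$R{\left(m \right)} = \frac{4 + m}{-12 + m}$ ($R{\left(m \right)} = \frac{m + 4}{m - 12} = \frac{4 + m}{-12 + m}$)
$397718 - c{\left(R{\left(-6 \right)} \right)} = 397718 - \left(\frac{4 - 6}{-12 - 6}\right)^{2} = 397718 - \left(\frac{1}{-18} \left(-2\right)\right)^{2} = 397718 - \left(\left(- \frac{1}{18}\right) \left(-2\right)\right)^{2} = 397718 - \left(\frac{1}{9}\right)^{2} = 397718 - \frac{1}{81} = \frac{32215157}{81}$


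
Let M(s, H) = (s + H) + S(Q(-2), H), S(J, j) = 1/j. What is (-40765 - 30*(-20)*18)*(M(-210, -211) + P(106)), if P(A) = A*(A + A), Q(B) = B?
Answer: -139419953400/211 ≈ -6.6076e+8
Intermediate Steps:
P(A) = 2*A**2 (P(A) = A*(2*A) = 2*A**2)
M(s, H) = H + s + 1/H (M(s, H) = (s + H) + 1/H = (H + s) + 1/H = H + s + 1/H)
(-40765 - 30*(-20)*18)*(M(-210, -211) + P(106)) = (-40765 - 30*(-20)*18)*((-211 - 210 + 1/(-211)) + 2*106**2) = (-40765 + 600*18)*((-211 - 210 - 1/211) + 2*11236) = (-40765 + 10800)*(-88832/211 + 22472) = -29965*4652760/211 = -139419953400/211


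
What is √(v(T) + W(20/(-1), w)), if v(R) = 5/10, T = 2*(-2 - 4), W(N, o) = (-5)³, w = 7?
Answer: I*√498/2 ≈ 11.158*I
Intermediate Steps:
W(N, o) = -125
T = -12 (T = 2*(-6) = -12)
v(R) = ½ (v(R) = 5*(⅒) = ½)
√(v(T) + W(20/(-1), w)) = √(½ - 125) = √(-249/2) = I*√498/2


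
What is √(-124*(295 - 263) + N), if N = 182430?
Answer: √178462 ≈ 422.45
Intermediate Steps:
√(-124*(295 - 263) + N) = √(-124*(295 - 263) + 182430) = √(-124*32 + 182430) = √(-3968 + 182430) = √178462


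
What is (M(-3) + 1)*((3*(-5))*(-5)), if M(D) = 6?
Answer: 525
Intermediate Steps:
(M(-3) + 1)*((3*(-5))*(-5)) = (6 + 1)*((3*(-5))*(-5)) = 7*(-15*(-5)) = 7*75 = 525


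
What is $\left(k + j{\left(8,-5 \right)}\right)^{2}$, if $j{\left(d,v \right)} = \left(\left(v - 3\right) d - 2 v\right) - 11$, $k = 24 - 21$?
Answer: $3844$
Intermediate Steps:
$k = 3$
$j{\left(d,v \right)} = -11 - 2 v + d \left(-3 + v\right)$ ($j{\left(d,v \right)} = \left(\left(-3 + v\right) d - 2 v\right) - 11 = \left(d \left(-3 + v\right) - 2 v\right) - 11 = \left(- 2 v + d \left(-3 + v\right)\right) - 11 = -11 - 2 v + d \left(-3 + v\right)$)
$\left(k + j{\left(8,-5 \right)}\right)^{2} = \left(3 - 65\right)^{2} = \left(-62\right)^{2} = 3844$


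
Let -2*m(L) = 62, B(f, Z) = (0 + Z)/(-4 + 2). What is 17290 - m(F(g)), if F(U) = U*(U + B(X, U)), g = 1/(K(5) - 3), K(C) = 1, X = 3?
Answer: 17321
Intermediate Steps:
B(f, Z) = -Z/2 (B(f, Z) = Z/(-2) = Z*(-½) = -Z/2)
g = -½ (g = 1/(1 - 3) = 1/(-2) = -½ ≈ -0.50000)
F(U) = U²/2 (F(U) = U*(U - U/2) = U*(U/2) = U²/2)
m(L) = -31 (m(L) = -½*62 = -31)
17290 - m(F(g)) = 17290 - 1*(-31) = 17290 + 31 = 17321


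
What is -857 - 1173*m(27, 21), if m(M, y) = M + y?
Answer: -57161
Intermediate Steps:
-857 - 1173*m(27, 21) = -857 - 1173*(27 + 21) = -857 - 1173*48 = -857 - 56304 = -57161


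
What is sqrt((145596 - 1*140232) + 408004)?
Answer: 2*sqrt(103342) ≈ 642.94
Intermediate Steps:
sqrt((145596 - 1*140232) + 408004) = sqrt((145596 - 140232) + 408004) = sqrt(5364 + 408004) = sqrt(413368) = 2*sqrt(103342)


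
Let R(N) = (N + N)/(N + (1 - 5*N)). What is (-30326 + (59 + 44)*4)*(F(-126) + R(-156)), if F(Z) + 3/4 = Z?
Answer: 4758165711/1250 ≈ 3.8065e+6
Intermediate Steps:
F(Z) = -¾ + Z
R(N) = 2*N/(1 - 4*N) (R(N) = (2*N)/(1 - 4*N) = 2*N/(1 - 4*N))
(-30326 + (59 + 44)*4)*(F(-126) + R(-156)) = (-30326 + (59 + 44)*4)*((-¾ - 126) - 2*(-156)/(-1 + 4*(-156))) = (-30326 + 103*4)*(-507/4 - 2*(-156)/(-1 - 624)) = (-30326 + 412)*(-507/4 - 2*(-156)/(-625)) = -29914*(-507/4 - 2*(-156)*(-1/625)) = -29914*(-507/4 - 312/625) = -29914*(-318123/2500) = 4758165711/1250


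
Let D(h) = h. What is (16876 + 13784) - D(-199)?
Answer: 30859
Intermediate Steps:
(16876 + 13784) - D(-199) = (16876 + 13784) - 1*(-199) = 30660 + 199 = 30859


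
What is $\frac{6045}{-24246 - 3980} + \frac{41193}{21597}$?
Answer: $\frac{14958837}{8834738} \approx 1.6932$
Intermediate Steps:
$\frac{6045}{-24246 - 3980} + \frac{41193}{21597} = \frac{6045}{-28226} + 41193 \cdot \frac{1}{21597} = 6045 \left(- \frac{1}{28226}\right) + \frac{597}{313} = - \frac{6045}{28226} + \frac{597}{313} = \frac{14958837}{8834738}$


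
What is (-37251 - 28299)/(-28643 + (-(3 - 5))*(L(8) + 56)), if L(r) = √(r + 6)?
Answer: 374041410/162803581 + 26220*√14/162803581 ≈ 2.2981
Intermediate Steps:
L(r) = √(6 + r)
(-37251 - 28299)/(-28643 + (-(3 - 5))*(L(8) + 56)) = (-37251 - 28299)/(-28643 + (-(3 - 5))*(√(6 + 8) + 56)) = -65550/(-28643 + (-1*(-2))*(√14 + 56)) = -65550/(-28643 + 2*(56 + √14)) = -65550/(-28643 + (112 + 2*√14)) = -65550/(-28531 + 2*√14)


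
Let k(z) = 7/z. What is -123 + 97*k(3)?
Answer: 310/3 ≈ 103.33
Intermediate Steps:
-123 + 97*k(3) = -123 + 97*(7/3) = -123 + 679/3 = 310/3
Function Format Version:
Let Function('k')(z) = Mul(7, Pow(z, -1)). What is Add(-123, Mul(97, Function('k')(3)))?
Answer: Rational(310, 3) ≈ 103.33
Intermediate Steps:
Add(-123, Mul(97, Function('k')(3))) = Add(-123, Mul(97, Mul(7, Pow(3, -1)))) = Add(-123, Mul(97, Mul(7, Rational(1, 3)))) = Add(-123, Mul(97, Rational(7, 3))) = Add(-123, Rational(679, 3)) = Rational(310, 3)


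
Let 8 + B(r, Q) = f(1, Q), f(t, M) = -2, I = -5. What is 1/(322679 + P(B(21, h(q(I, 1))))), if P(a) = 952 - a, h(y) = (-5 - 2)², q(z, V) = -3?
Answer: 1/323641 ≈ 3.0898e-6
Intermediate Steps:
h(y) = 49 (h(y) = (-7)² = 49)
B(r, Q) = -10 (B(r, Q) = -8 - 2 = -10)
1/(322679 + P(B(21, h(q(I, 1))))) = 1/(322679 + (952 - 1*(-10))) = 1/(322679 + (952 + 10)) = 1/(322679 + 962) = 1/323641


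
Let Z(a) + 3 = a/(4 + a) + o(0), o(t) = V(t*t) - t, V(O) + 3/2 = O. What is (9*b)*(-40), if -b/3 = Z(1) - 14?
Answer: -19764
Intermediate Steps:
V(O) = -3/2 + O
o(t) = -3/2 + t² - t (o(t) = (-3/2 + t*t) - t = (-3/2 + t²) - t = -3/2 + t² - t)
Z(a) = -9/2 + a/(4 + a) (Z(a) = -3 + (a/(4 + a) + (-3/2 + 0² - 1*0)) = -3 + (a/(4 + a) + (-3/2 + 0 + 0)) = -3 + (a/(4 + a) - 3/2) = -3 + (-3/2 + a/(4 + a)) = -9/2 + a/(4 + a))
b = 549/10 (b = -3*((-36 - 7*1)/(2*(4 + 1)) - 14) = -3*((½)*(-36 - 7)/5 - 14) = -3*((½)*(⅕)*(-43) - 14) = -3*(-43/10 - 14) = -3*(-183/10) = 549/10 ≈ 54.900)
(9*b)*(-40) = (9*(549/10))*(-40) = (4941/10)*(-40) = -19764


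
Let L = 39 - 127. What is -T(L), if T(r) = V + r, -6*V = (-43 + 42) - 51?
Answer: 238/3 ≈ 79.333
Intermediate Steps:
V = 26/3 (V = -((-43 + 42) - 51)/6 = -(-1 - 51)/6 = -1/6*(-52) = 26/3 ≈ 8.6667)
L = -88
T(r) = 26/3 + r
-T(L) = -(26/3 - 88) = -1*(-238/3) = 238/3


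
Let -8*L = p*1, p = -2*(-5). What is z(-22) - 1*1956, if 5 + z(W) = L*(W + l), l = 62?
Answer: -2011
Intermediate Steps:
p = 10
L = -5/4 ≈ -1.2500
z(W) = -165/2 - 5*W/4 (z(W) = -5 - 5*(W + 62)/4 = -5 - 5*(62 + W)/4 = -5 + (-155/2 - 5*W/4) = -165/2 - 5*W/4)
z(-22) - 1*1956 = (-165/2 - 5/4*(-22)) - 1*1956 = (-165/2 + 55/2) - 1956 = -55 - 1956 = -2011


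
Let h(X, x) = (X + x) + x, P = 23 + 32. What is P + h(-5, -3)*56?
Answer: -561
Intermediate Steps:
P = 55
h(X, x) = X + 2*x
P + h(-5, -3)*56 = 55 + (-5 + 2*(-3))*56 = 55 + (-5 - 6)*56 = 55 - 11*56 = 55 - 616 = -561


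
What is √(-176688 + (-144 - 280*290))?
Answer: 4*I*√16127 ≈ 507.97*I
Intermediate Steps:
√(-176688 + (-144 - 280*290)) = √(-176688 + (-144 - 81200)) = √(-176688 - 81344) = √(-258032) = 4*I*√16127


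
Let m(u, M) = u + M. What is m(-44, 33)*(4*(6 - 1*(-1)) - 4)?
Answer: -264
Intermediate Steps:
m(u, M) = M + u
m(-44, 33)*(4*(6 - 1*(-1)) - 4) = (33 - 44)*(4*(6 - 1*(-1)) - 4) = -11*(4*(6 + 1) - 4) = -11*(4*7 - 4) = -11*(28 - 4) = -11*24 = -264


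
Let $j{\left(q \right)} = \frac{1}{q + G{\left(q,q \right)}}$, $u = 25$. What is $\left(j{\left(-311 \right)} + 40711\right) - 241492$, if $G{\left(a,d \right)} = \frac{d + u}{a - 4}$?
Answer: $- \frac{19612087614}{97679} \approx -2.0078 \cdot 10^{5}$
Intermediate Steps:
$G{\left(a,d \right)} = \frac{25 + d}{-4 + a}$ ($G{\left(a,d \right)} = \frac{d + 25}{a - 4} = \frac{25 + d}{-4 + a}$)
$j{\left(q \right)} = \frac{1}{q + \frac{25 + q}{-4 + q}}$
$\left(j{\left(-311 \right)} + 40711\right) - 241492 = \left(\frac{-4 - 311}{25 - 311 - 311 \left(-4 - 311\right)} + 40711\right) - 241492 = \left(\frac{1}{25 - 311 - -97965} \left(-315\right) + 40711\right) - 241492 = \left(\frac{1}{25 - 311 + 97965} \left(-315\right) + 40711\right) - 241492 = \left(\frac{1}{97679} \left(-315\right) + 40711\right) - 241492 = \left(- \frac{315}{97679} + 40711\right) - 241492 = \frac{3976609454}{97679} - 241492 = - \frac{19612087614}{97679}$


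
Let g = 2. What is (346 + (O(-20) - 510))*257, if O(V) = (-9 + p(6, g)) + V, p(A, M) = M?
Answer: -49087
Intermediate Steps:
O(V) = -7 + V (O(V) = (-9 + 2) + V = -7 + V)
(346 + (O(-20) - 510))*257 = (346 + ((-7 - 20) - 510))*257 = (346 + (-27 - 510))*257 = (346 - 537)*257 = -191*257 = -49087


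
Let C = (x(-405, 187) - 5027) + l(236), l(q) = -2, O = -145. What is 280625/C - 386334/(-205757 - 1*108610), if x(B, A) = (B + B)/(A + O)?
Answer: -201294134911/3703033682 ≈ -54.359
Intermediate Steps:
x(B, A) = 2*B/(-145 + A) (x(B, A) = (B + B)/(A - 145) = (2*B)/(-145 + A) = 2*B/(-145 + A))
C = -35338/7 (C = (2*(-405)/(-145 + 187) - 5027) - 2 = (2*(-405)/42 - 5027) - 2 = (2*(-405)*(1/42) - 5027) - 2 = (-135/7 - 5027) - 2 = -35324/7 - 2 = -35338/7 ≈ -5048.3)
280625/C - 386334/(-205757 - 1*108610) = 280625/(-35338/7) - 386334/(-205757 - 1*108610) = 280625*(-7/35338) - 386334/(-205757 - 108610) = -1964375/35338 - 386334/(-314367) = -1964375/35338 - 386334*(-1/314367) = -1964375/35338 + 128778/104789 = -201294134911/3703033682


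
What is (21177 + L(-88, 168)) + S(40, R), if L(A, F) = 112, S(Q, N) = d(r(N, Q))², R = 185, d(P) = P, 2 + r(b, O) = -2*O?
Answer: 28013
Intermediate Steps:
r(b, O) = -2 - 2*O
S(Q, N) = (-2 - 2*Q)²
(21177 + L(-88, 168)) + S(40, R) = (21177 + 112) + 4*(1 + 40)² = 21289 + 4*41² = 21289 + 4*1681 = 21289 + 6724 = 28013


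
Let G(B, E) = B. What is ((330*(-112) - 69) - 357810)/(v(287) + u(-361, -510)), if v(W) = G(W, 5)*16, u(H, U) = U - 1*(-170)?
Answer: -394839/4252 ≈ -92.860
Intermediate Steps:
u(H, U) = 170 + U (u(H, U) = U + 170 = 170 + U)
v(W) = 16*W (v(W) = W*16 = 16*W)
((330*(-112) - 69) - 357810)/(v(287) + u(-361, -510)) = ((330*(-112) - 69) - 357810)/(16*287 + (170 - 510)) = ((-36960 - 69) - 357810)/(4592 - 340) = (-37029 - 357810)/4252 = -394839*1/4252 = -394839/4252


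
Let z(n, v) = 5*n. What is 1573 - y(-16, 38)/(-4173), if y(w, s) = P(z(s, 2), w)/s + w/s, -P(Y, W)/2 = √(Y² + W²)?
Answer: 124718443/79287 - 2*√9089/79287 ≈ 1573.0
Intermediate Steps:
P(Y, W) = -2*√(W² + Y²) (P(Y, W) = -2*√(Y² + W²) = -2*√(W² + Y²))
y(w, s) = w/s - 2*√(w² + 25*s²)/s (y(w, s) = (-2*√(w² + (5*s)²))/s + w/s = (-2*√(w² + 25*s²))/s + w/s = -2*√(w² + 25*s²)/s + w/s = w/s - 2*√(w² + 25*s²)/s)
1573 - y(-16, 38)/(-4173) = 1573 - (-16 - 2*√((-16)² + 25*38²))/38/(-4173) = 1573 - (-16 - 2*√(256 + 25*1444))/38*(-1)/4173 = 1573 - (-16 - 2*√(256 + 36100))/38*(-1)/4173 = 1573 - (-16 - 4*√9089)/38*(-1)/4173 = 1573 - (-8/19 - 2*√9089/19)*(-1)/4173 = 1573 - (8/79287 + 2*√9089/79287) = 1573 + (-8/79287 - 2*√9089/79287) = 124718443/79287 - 2*√9089/79287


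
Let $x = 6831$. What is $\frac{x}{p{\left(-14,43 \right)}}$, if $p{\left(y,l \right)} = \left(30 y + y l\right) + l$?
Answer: $- \frac{621}{89} \approx -6.9775$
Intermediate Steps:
$p{\left(y,l \right)} = l + 30 y + l y$ ($p{\left(y,l \right)} = \left(30 y + l y\right) + l = l + 30 y + l y$)
$\frac{x}{p{\left(-14,43 \right)}} = \frac{6831}{43 + 30 \left(-14\right) + 43 \left(-14\right)} = \frac{6831}{43 - 420 - 602} = \frac{6831}{-979} = 6831 \left(- \frac{1}{979}\right) = - \frac{621}{89}$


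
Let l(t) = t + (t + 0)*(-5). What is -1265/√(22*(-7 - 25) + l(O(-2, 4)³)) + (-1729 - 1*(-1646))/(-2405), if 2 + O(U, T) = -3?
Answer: 83/2405 + 1265*I*√51/102 ≈ 0.034511 + 88.568*I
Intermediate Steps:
O(U, T) = -5 (O(U, T) = -2 - 3 = -5)
l(t) = -4*t (l(t) = t + t*(-5) = t - 5*t = -4*t)
-1265/√(22*(-7 - 25) + l(O(-2, 4)³)) + (-1729 - 1*(-1646))/(-2405) = -1265/√(22*(-7 - 25) - 4*(-5)³) + (-1729 - 1*(-1646))/(-2405) = -1265/√(22*(-32) - 4*(-125)) + (-1729 + 1646)*(-1/2405) = -1265/√(-704 + 500) - 83*(-1/2405) = -1265*(-I*√51/102) + 83/2405 = -(-1265)*I*√51/102 + 83/2405 = 1265*I*√51/102 + 83/2405 = 83/2405 + 1265*I*√51/102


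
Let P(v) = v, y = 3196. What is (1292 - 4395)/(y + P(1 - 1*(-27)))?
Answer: -3103/3224 ≈ -0.96247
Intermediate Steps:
(1292 - 4395)/(y + P(1 - 1*(-27))) = (1292 - 4395)/(3196 + (1 - 1*(-27))) = -3103/(3196 + (1 + 27)) = -3103/(3196 + 28) = -3103/3224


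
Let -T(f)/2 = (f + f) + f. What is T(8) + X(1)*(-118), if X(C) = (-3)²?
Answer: -1110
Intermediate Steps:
X(C) = 9
T(f) = -6*f (T(f) = -2*((f + f) + f) = -2*(2*f + f) = -6*f)
T(8) + X(1)*(-118) = -6*8 + 9*(-118) = -48 - 1062 = -1110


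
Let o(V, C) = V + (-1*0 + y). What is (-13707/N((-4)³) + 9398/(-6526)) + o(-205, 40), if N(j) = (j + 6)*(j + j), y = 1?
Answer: -5021411765/24224512 ≈ -207.29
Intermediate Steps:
N(j) = 2*j*(6 + j) (N(j) = (6 + j)*(2*j) = 2*j*(6 + j))
o(V, C) = 1 + V (o(V, C) = V + (-1*0 + 1) = V + (0 + 1) = V + 1 = 1 + V)
(-13707/N((-4)³) + 9398/(-6526)) + o(-205, 40) = (-13707*(-1/(128*(6 + (-4)³))) + 9398/(-6526)) + (1 - 205) = (-13707*(-1/(128*(6 - 64))) + 9398*(-1/6526)) - 204 = (-13707/(2*(-64)*(-58)) - 4699/3263) - 204 = (-13707/7424 - 4699/3263) - 204 = -79611317/24224512 - 204 = -5021411765/24224512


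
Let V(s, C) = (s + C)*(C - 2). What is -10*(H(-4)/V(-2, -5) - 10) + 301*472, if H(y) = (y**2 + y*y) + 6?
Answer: 6966048/49 ≈ 1.4216e+5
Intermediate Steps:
V(s, C) = (-2 + C)*(C + s) (V(s, C) = (C + s)*(-2 + C) = (-2 + C)*(C + s))
H(y) = 6 + 2*y**2 (H(y) = (y**2 + y**2) + 6 = 2*y**2 + 6 = 6 + 2*y**2)
-10*(H(-4)/V(-2, -5) - 10) + 301*472 = -10*((6 + 2*(-4)**2)/((-5)**2 - 2*(-5) - 2*(-2) - 5*(-2)) - 10) + 301*472 = -10*((6 + 2*16)/(25 + 10 + 4 + 10) - 10) + 142072 = -10*((6 + 32)/49 - 10) + 142072 = -10*(38*(1/49) - 10) + 142072 = -10*(38/49 - 10) + 142072 = -10*(-452/49) + 142072 = 4520/49 + 142072 = 6966048/49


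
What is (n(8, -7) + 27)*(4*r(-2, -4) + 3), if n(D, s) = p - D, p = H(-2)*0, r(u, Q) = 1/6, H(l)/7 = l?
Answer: 209/3 ≈ 69.667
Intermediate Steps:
H(l) = 7*l
r(u, Q) = ⅙
p = 0 (p = (7*(-2))*0 = -14*0 = 0)
n(D, s) = -D (n(D, s) = 0 - D = -D)
(n(8, -7) + 27)*(4*r(-2, -4) + 3) = (-1*8 + 27)*(4*(⅙) + 3) = (-8 + 27)*(⅔ + 3) = 19*(11/3) = 209/3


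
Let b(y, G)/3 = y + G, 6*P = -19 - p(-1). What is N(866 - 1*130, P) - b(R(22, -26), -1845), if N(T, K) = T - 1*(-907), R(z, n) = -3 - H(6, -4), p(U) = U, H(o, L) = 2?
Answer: 7193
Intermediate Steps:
R(z, n) = -5 (R(z, n) = -3 - 1*2 = -3 - 2 = -5)
P = -3 (P = (-19 - 1*(-1))/6 = (-19 + 1)/6 = (1/6)*(-18) = -3)
b(y, G) = 3*G + 3*y (b(y, G) = 3*(y + G) = 3*(G + y) = 3*G + 3*y)
N(T, K) = 907 + T (N(T, K) = T + 907 = 907 + T)
N(866 - 1*130, P) - b(R(22, -26), -1845) = (907 + (866 - 1*130)) - (3*(-1845) + 3*(-5)) = (907 + (866 - 130)) - (-5535 - 15) = (907 + 736) - 1*(-5550) = 1643 + 5550 = 7193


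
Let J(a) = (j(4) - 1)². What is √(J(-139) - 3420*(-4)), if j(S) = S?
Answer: 117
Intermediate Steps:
J(a) = 9 (J(a) = (4 - 1)² = 3² = 9)
√(J(-139) - 3420*(-4)) = √(9 - 3420*(-4)) = √(9 + 13680) = √13689 = 117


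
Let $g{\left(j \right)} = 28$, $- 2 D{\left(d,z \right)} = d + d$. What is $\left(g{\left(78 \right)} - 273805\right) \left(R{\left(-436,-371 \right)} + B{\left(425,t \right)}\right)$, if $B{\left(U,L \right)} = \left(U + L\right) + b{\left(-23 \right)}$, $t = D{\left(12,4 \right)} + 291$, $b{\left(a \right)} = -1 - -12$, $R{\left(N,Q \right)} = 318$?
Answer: $-282811641$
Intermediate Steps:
$b{\left(a \right)} = 11$ ($b{\left(a \right)} = -1 + 12 = 11$)
$D{\left(d,z \right)} = - d$ ($D{\left(d,z \right)} = - \frac{d + d}{2} = - \frac{2 d}{2} = - d$)
$t = 279$ ($t = \left(-1\right) 12 + 291 = -12 + 291 = 279$)
$B{\left(U,L \right)} = 11 + L + U$ ($B{\left(U,L \right)} = \left(U + L\right) + 11 = \left(L + U\right) + 11 = 11 + L + U$)
$\left(g{\left(78 \right)} - 273805\right) \left(R{\left(-436,-371 \right)} + B{\left(425,t \right)}\right) = \left(28 - 273805\right) \left(318 + \left(11 + 279 + 425\right)\right) = - 273777 \left(318 + 715\right) = \left(-273777\right) 1033 = -282811641$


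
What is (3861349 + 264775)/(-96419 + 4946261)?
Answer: 2063062/2424921 ≈ 0.85077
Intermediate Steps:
(3861349 + 264775)/(-96419 + 4946261) = 4126124/4849842 = 4126124*(1/4849842) = 2063062/2424921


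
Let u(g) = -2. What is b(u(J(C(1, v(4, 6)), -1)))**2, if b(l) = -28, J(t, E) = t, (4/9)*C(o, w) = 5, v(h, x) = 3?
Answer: 784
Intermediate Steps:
C(o, w) = 45/4 (C(o, w) = (9/4)*5 = 45/4)
b(u(J(C(1, v(4, 6)), -1)))**2 = (-28)**2 = 784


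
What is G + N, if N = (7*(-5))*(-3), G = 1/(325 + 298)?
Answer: 65416/623 ≈ 105.00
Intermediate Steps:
G = 1/623 ≈ 0.0016051
N = 105 (N = -35*(-3) = 105)
G + N = 1/623 + 105 = 65416/623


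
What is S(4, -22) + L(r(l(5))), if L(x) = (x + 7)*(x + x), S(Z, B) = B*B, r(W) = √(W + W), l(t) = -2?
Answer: 476 + 28*I ≈ 476.0 + 28.0*I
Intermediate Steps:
r(W) = √2*√W (r(W) = √(2*W) = √2*√W)
S(Z, B) = B²
L(x) = 2*x*(7 + x) (L(x) = (7 + x)*(2*x) = 2*x*(7 + x))
S(4, -22) + L(r(l(5))) = (-22)² + 2*(√2*√(-2))*(7 + √2*√(-2)) = 484 + 2*(√2*(I*√2))*(7 + √2*(I*√2)) = 484 + 2*(2*I)*(7 + 2*I) = 484 + 4*I*(7 + 2*I)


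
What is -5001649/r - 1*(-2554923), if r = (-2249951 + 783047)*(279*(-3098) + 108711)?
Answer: 2831974088821813703/1108438136424 ≈ 2.5549e+6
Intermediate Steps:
r = 1108438136424 (r = -1466904*(-864342 + 108711) = -1466904*(-755631) = 1108438136424)
-5001649/r - 1*(-2554923) = -5001649/1108438136424 - 1*(-2554923) = -5001649*1/1108438136424 + 2554923 = -5001649/1108438136424 + 2554923 = 2831974088821813703/1108438136424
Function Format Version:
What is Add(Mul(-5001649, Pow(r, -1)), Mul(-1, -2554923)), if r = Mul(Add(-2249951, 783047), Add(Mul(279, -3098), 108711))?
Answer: Rational(2831974088821813703, 1108438136424) ≈ 2.5549e+6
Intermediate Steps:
r = 1108438136424 (r = Mul(-1466904, Add(-864342, 108711)) = Mul(-1466904, -755631) = 1108438136424)
Add(Mul(-5001649, Pow(r, -1)), Mul(-1, -2554923)) = Add(Mul(-5001649, Pow(1108438136424, -1)), Mul(-1, -2554923)) = Add(Mul(-5001649, Rational(1, 1108438136424)), 2554923) = Add(Rational(-5001649, 1108438136424), 2554923) = Rational(2831974088821813703, 1108438136424)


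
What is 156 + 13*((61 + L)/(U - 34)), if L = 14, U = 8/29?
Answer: 41431/326 ≈ 127.09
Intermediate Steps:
U = 8/29 (U = 8*(1/29) = 8/29 ≈ 0.27586)
156 + 13*((61 + L)/(U - 34)) = 156 + 13*((61 + 14)/(8/29 - 34)) = 156 + 13*(75/(-978/29)) = 156 + 13*(75*(-29/978)) = 156 + 13*(-725/326) = 156 - 9425/326 = 41431/326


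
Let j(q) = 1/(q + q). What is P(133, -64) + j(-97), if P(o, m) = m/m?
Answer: 193/194 ≈ 0.99485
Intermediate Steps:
j(q) = 1/(2*q)
P(o, m) = 1
P(133, -64) + j(-97) = 1 + (½)/(-97) = 1 + (½)*(-1/97) = 1 - 1/194 = 193/194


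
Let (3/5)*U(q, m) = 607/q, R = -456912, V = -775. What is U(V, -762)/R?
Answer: 607/212464080 ≈ 2.8570e-6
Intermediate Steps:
U(q, m) = 3035/(3*q) (U(q, m) = 5*(607/q)/3 = 3035/(3*q))
U(V, -762)/R = ((3035/3)/(-775))/(-456912) = ((3035/3)*(-1/775))*(-1/456912) = -607/465*(-1/456912) = 607/212464080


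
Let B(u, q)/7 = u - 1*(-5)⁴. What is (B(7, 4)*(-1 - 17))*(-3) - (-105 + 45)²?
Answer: -237204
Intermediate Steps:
B(u, q) = -4375 + 7*u (B(u, q) = 7*(u - 1*(-5)⁴) = 7*(u - 1*625) = 7*(u - 625) = 7*(-625 + u) = -4375 + 7*u)
(B(7, 4)*(-1 - 17))*(-3) - (-105 + 45)² = ((-4375 + 7*7)*(-1 - 17))*(-3) - (-105 + 45)² = ((-4375 + 49)*(-18))*(-3) - 1*(-60)² = -4326*(-18)*(-3) - 1*3600 = 77868*(-3) - 3600 = -233604 - 3600 = -237204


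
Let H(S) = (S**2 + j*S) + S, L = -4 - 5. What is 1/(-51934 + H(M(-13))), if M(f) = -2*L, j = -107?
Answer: -1/53518 ≈ -1.8685e-5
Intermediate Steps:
L = -9
M(f) = 18 (M(f) = -2*(-9) = 18)
H(S) = S**2 - 106*S (H(S) = (S**2 - 107*S) + S = S**2 - 106*S)
1/(-51934 + H(M(-13))) = 1/(-51934 + 18*(-106 + 18)) = 1/(-51934 + 18*(-88)) = 1/(-51934 - 1584) = 1/(-53518) = -1/53518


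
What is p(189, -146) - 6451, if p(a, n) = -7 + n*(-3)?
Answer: -6020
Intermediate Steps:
p(a, n) = -7 - 3*n
p(189, -146) - 6451 = (-7 - 3*(-146)) - 6451 = (-7 + 438) - 6451 = 431 - 6451 = -6020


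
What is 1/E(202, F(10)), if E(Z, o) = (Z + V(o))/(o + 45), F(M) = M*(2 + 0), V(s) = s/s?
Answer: 65/203 ≈ 0.32020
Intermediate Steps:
V(s) = 1
F(M) = 2*M (F(M) = M*2 = 2*M)
E(Z, o) = (1 + Z)/(45 + o) (E(Z, o) = (Z + 1)/(o + 45) = (1 + Z)/(45 + o))
1/E(202, F(10)) = 1/((1 + 202)/(45 + 2*10)) = 1/(203/(45 + 20)) = 1/(203/65) = 65/203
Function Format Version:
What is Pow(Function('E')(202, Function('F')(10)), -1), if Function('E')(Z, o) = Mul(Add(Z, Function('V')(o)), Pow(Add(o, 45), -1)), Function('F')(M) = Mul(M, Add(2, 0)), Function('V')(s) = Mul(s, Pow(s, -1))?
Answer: Rational(65, 203) ≈ 0.32020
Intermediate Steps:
Function('V')(s) = 1
Function('F')(M) = Mul(2, M) (Function('F')(M) = Mul(M, 2) = Mul(2, M))
Function('E')(Z, o) = Mul(Pow(Add(45, o), -1), Add(1, Z)) (Function('E')(Z, o) = Mul(Add(Z, 1), Pow(Add(o, 45), -1)) = Mul(Add(1, Z), Pow(Add(45, o), -1)) = Mul(Pow(Add(45, o), -1), Add(1, Z)))
Pow(Function('E')(202, Function('F')(10)), -1) = Pow(Mul(Pow(Add(45, Mul(2, 10)), -1), Add(1, 202)), -1) = Pow(Mul(Pow(Add(45, 20), -1), 203), -1) = Pow(Mul(Pow(65, -1), 203), -1) = Pow(Mul(Rational(1, 65), 203), -1) = Pow(Rational(203, 65), -1) = Rational(65, 203)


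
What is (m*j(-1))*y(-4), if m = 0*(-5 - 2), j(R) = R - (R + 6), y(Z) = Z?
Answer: 0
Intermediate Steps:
j(R) = -6 (j(R) = R - (6 + R) = R + (-6 - R) = -6)
m = 0 (m = 0*(-7) = 0)
(m*j(-1))*y(-4) = (0*(-6))*(-4) = 0*(-4) = 0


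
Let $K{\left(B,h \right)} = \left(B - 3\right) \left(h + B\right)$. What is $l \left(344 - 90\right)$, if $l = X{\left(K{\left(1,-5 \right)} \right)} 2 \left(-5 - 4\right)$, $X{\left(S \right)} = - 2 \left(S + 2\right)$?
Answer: $91440$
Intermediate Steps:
$K{\left(B,h \right)} = \left(-3 + B\right) \left(B + h\right)$
$X{\left(S \right)} = -4 - 2 S$ ($X{\left(S \right)} = - 2 \left(2 + S\right) = -4 - 2 S$)
$l = 360$ ($l = \left(-4 - 2 \left(1^{2} - 3 - -15 + 1 \left(-5\right)\right)\right) 2 \left(-5 - 4\right) = \left(-4 - 2 \left(1 - 3 + 15 - 5\right)\right) 2 \left(-9\right) = \left(-4 - 16\right) \left(-18\right) = \left(-20\right) \left(-18\right) = 360$)
$l \left(344 - 90\right) = 360 \left(344 - 90\right) = 360 \cdot 254 = 91440$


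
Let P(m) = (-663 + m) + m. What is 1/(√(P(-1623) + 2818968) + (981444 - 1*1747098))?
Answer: -255218/195407744219 - √2815059/586223232657 ≈ -1.3089e-6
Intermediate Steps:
P(m) = -663 + 2*m
1/(√(P(-1623) + 2818968) + (981444 - 1*1747098)) = 1/(√((-663 + 2*(-1623)) + 2818968) + (981444 - 1*1747098)) = 1/(√((-663 - 3246) + 2818968) + (981444 - 1747098)) = 1/(√(-3909 + 2818968) - 765654) = 1/(√2815059 - 765654) = 1/(-765654 + √2815059)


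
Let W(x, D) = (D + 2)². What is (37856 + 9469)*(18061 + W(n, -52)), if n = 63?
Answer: 973049325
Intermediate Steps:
W(x, D) = (2 + D)²
(37856 + 9469)*(18061 + W(n, -52)) = (37856 + 9469)*(18061 + (2 - 52)²) = 47325*(18061 + (-50)²) = 47325*(18061 + 2500) = 47325*20561 = 973049325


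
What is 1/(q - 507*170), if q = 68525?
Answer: -1/17665 ≈ -5.6609e-5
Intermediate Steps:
1/(q - 507*170) = 1/(68525 - 507*170) = 1/(68525 - 86190) = 1/(-17665) = -1/17665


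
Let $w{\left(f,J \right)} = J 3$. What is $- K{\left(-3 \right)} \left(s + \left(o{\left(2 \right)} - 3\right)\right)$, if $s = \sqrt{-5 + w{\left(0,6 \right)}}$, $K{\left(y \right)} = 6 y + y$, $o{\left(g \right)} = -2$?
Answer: $-105 + 21 \sqrt{13} \approx -29.283$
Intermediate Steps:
$w{\left(f,J \right)} = 3 J$
$K{\left(y \right)} = 7 y$
$s = \sqrt{13}$ ($s = \sqrt{-5 + 3 \cdot 6} = \sqrt{-5 + 18} = \sqrt{13} \approx 3.6056$)
$- K{\left(-3 \right)} \left(s + \left(o{\left(2 \right)} - 3\right)\right) = - 7 \left(-3\right) \left(\sqrt{13} - 5\right) = - \left(-21\right) \left(\sqrt{13} - 5\right) = - \left(-21\right) \left(-5 + \sqrt{13}\right) = - (105 - 21 \sqrt{13}) = -105 + 21 \sqrt{13}$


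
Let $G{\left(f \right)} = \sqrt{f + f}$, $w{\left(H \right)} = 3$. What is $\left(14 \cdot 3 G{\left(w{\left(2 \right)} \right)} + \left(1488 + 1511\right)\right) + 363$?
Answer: $3362 + 42 \sqrt{6} \approx 3464.9$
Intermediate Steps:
$G{\left(f \right)} = \sqrt{2} \sqrt{f}$ ($G{\left(f \right)} = \sqrt{2 f} = \sqrt{2} \sqrt{f}$)
$\left(14 \cdot 3 G{\left(w{\left(2 \right)} \right)} + \left(1488 + 1511\right)\right) + 363 = \left(14 \cdot 3 \sqrt{2} \sqrt{3} + \left(1488 + 1511\right)\right) + 363 = \left(42 \sqrt{6} + 2999\right) + 363 = \left(2999 + 42 \sqrt{6}\right) + 363 = 3362 + 42 \sqrt{6}$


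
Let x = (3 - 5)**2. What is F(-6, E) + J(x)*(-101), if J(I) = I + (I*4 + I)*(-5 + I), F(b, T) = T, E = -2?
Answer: 1614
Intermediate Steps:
x = 4 (x = (-2)**2 = 4)
J(I) = I + 5*I*(-5 + I) (J(I) = I + (4*I + I)*(-5 + I) = I + (5*I)*(-5 + I) = I + 5*I*(-5 + I))
F(-6, E) + J(x)*(-101) = -2 + (4*(-24 + 5*4))*(-101) = -2 + (4*(-24 + 20))*(-101) = -2 + (4*(-4))*(-101) = -2 - 16*(-101) = -2 + 1616 = 1614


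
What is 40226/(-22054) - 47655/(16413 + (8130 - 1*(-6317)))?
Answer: -229235773/68058644 ≈ -3.3682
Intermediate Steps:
40226/(-22054) - 47655/(16413 + (8130 - 1*(-6317))) = 40226*(-1/22054) - 47655/(16413 + (8130 + 6317)) = -20113/11027 - 47655/(16413 + 14447) = -20113/11027 - 47655/30860 = -20113/11027 - 47655*1/30860 = -20113/11027 - 9531/6172 = -229235773/68058644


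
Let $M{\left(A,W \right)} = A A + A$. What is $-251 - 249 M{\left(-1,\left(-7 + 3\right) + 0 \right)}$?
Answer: $-251$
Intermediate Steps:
$M{\left(A,W \right)} = A + A^{2}$ ($M{\left(A,W \right)} = A^{2} + A = A + A^{2}$)
$-251 - 249 M{\left(-1,\left(-7 + 3\right) + 0 \right)} = -251 - 249 \left(- (1 - 1)\right) = -251 - 249 \left(\left(-1\right) 0\right) = -251 - 0 = -251 + 0 = -251$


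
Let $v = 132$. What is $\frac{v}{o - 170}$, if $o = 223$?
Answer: $\frac{132}{53} \approx 2.4906$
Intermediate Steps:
$\frac{v}{o - 170} = \frac{1}{223 - 170} \cdot 132 = \frac{1}{53} \cdot 132 = \frac{132}{53}$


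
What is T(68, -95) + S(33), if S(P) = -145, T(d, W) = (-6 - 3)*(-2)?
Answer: -127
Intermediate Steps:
T(d, W) = 18 (T(d, W) = -9*(-2) = 18)
T(68, -95) + S(33) = 18 - 145 = -127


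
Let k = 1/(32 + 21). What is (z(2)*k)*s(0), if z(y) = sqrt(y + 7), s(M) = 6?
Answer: 18/53 ≈ 0.33962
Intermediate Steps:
k = 1/53 ≈ 0.018868
z(y) = sqrt(7 + y)
(z(2)*k)*s(0) = (sqrt(7 + 2)*(1/53))*6 = (sqrt(9)*(1/53))*6 = (3*(1/53))*6 = (3/53)*6 = 18/53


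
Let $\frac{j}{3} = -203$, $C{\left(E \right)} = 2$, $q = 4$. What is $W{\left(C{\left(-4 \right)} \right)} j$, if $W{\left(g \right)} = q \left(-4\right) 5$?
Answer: $48720$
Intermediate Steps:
$W{\left(g \right)} = -80$ ($W{\left(g \right)} = 4 \left(-4\right) 5 = \left(-16\right) 5 = -80$)
$j = -609$ ($j = 3 \left(-203\right) = -609$)
$W{\left(C{\left(-4 \right)} \right)} j = \left(-80\right) \left(-609\right) = 48720$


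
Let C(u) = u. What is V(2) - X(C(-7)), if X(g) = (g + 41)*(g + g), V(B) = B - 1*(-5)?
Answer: 483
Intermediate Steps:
V(B) = 5 + B (V(B) = B + 5 = 5 + B)
X(g) = 2*g*(41 + g) (X(g) = (41 + g)*(2*g) = 2*g*(41 + g))
V(2) - X(C(-7)) = (5 + 2) - 2*(-7)*(41 - 7) = 7 - 2*(-7)*34 = 7 - 1*(-476) = 7 + 476 = 483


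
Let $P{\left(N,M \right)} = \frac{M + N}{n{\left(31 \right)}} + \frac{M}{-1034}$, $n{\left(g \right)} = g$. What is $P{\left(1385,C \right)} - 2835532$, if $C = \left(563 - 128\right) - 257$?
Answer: $- \frac{45444266052}{16027} \approx -2.8355 \cdot 10^{6}$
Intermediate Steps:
$C = 178$ ($C = 435 - 257 = 178$)
$P{\left(N,M \right)} = \frac{N}{31} + \frac{1003 M}{32054}$ ($P{\left(N,M \right)} = \frac{M + N}{31} + \frac{M}{-1034} = \left(M + N\right) \frac{1}{31} + M \left(- \frac{1}{1034}\right) = \left(\frac{M}{31} + \frac{N}{31}\right) - \frac{M}{1034} = \frac{N}{31} + \frac{1003 M}{32054}$)
$P{\left(1385,C \right)} - 2835532 = \left(\frac{1}{31} \cdot 1385 + \frac{1003}{32054} \cdot 178\right) - 2835532 = \left(\frac{1385}{31} + \frac{89267}{16027}\right) - 2835532 = \frac{805312}{16027} - 2835532 = - \frac{45444266052}{16027}$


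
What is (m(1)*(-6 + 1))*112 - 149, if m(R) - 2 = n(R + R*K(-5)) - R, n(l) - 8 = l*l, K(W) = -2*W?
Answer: -72949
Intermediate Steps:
n(l) = 8 + l² (n(l) = 8 + l*l = 8 + l²)
m(R) = 10 - R + 121*R² (m(R) = 2 + ((8 + (R + R*(-2*(-5)))²) - R) = 2 + ((8 + (R + R*10)²) - R) = 2 + ((8 + (R + 10*R)²) - R) = 2 + ((8 + (11*R)²) - R) = 2 + ((8 + 121*R²) - R) = 2 + (8 - R + 121*R²) = 10 - R + 121*R²)
(m(1)*(-6 + 1))*112 - 149 = ((10 - 1*1 + 121*1²)*(-6 + 1))*112 - 149 = ((10 - 1 + 121*1)*(-5))*112 - 149 = ((10 - 1 + 121)*(-5))*112 - 149 = (130*(-5))*112 - 149 = -650*112 - 149 = -72800 - 149 = -72949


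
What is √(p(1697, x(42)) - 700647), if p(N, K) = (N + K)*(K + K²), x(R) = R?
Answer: √2439987 ≈ 1562.0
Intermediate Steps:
p(N, K) = (K + N)*(K + K²)
√(p(1697, x(42)) - 700647) = √(42*(42 + 1697 + 42² + 42*1697) - 700647) = √(42*(42 + 1697 + 1764 + 71274) - 700647) = √(42*74777 - 700647) = √(3140634 - 700647) = √2439987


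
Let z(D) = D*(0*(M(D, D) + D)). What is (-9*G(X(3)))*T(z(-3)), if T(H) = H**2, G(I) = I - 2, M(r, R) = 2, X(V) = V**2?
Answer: 0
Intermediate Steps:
G(I) = -2 + I
z(D) = 0 (z(D) = D*(0*(2 + D)) = D*0 = 0)
(-9*G(X(3)))*T(z(-3)) = -9*(-2 + 3**2)*0**2 = -9*(-2 + 9)*0 = -9*7*0 = -63*0 = 0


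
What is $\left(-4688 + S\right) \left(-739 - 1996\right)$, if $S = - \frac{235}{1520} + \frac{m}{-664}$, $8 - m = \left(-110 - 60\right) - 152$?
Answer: $\frac{323561595895}{25232} \approx 1.2823 \cdot 10^{7}$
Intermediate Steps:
$m = 330$ ($m = 8 - \left(\left(-110 - 60\right) - 152\right) = 8 - \left(-170 - 152\right) = 8 - -322 = 8 + 322 = 330$)
$S = - \frac{16441}{25232}$ ($S = - \frac{235}{1520} + \frac{330}{-664} = \left(-235\right) \frac{1}{1520} + 330 \left(- \frac{1}{664}\right) = - \frac{47}{304} - \frac{165}{332} = - \frac{16441}{25232} \approx -0.65159$)
$\left(-4688 + S\right) \left(-739 - 1996\right) = \left(-4688 - \frac{16441}{25232}\right) \left(-739 - 1996\right) = \left(- \frac{118304057}{25232}\right) \left(-2735\right) = \frac{323561595895}{25232}$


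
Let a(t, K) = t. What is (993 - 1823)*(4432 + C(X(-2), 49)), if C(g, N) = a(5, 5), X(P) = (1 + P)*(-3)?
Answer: -3682710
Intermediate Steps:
X(P) = -3 - 3*P
C(g, N) = 5
(993 - 1823)*(4432 + C(X(-2), 49)) = (993 - 1823)*(4432 + 5) = -830*4437 = -3682710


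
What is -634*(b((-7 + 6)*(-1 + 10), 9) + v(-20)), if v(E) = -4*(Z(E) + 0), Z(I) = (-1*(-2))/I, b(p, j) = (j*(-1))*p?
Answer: -258038/5 ≈ -51608.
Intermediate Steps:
b(p, j) = -j*p (b(p, j) = (-j)*p = -j*p)
Z(I) = 2/I
v(E) = -8/E (v(E) = -4*(2/E + 0) = -8/E)
-634*(b((-7 + 6)*(-1 + 10), 9) + v(-20)) = -634*(-1*9*(-7 + 6)*(-1 + 10) - 8/(-20)) = -634*(-1*9*(-1*9) - 8*(-1/20)) = -634*(-1*9*(-9) + 2/5) = -634*(81 + 2/5) = -634*407/5 = -258038/5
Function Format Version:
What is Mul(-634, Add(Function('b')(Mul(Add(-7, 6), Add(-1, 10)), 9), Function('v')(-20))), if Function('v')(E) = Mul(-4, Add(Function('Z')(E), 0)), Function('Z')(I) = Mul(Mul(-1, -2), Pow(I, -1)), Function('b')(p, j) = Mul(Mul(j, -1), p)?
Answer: Rational(-258038, 5) ≈ -51608.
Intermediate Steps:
Function('b')(p, j) = Mul(-1, j, p) (Function('b')(p, j) = Mul(Mul(-1, j), p) = Mul(-1, j, p))
Function('Z')(I) = Mul(2, Pow(I, -1))
Function('v')(E) = Mul(-8, Pow(E, -1)) (Function('v')(E) = Mul(-4, Add(Mul(2, Pow(E, -1)), 0)) = Mul(-4, Mul(2, Pow(E, -1))) = Mul(-8, Pow(E, -1)))
Mul(-634, Add(Function('b')(Mul(Add(-7, 6), Add(-1, 10)), 9), Function('v')(-20))) = Mul(-634, Add(Mul(-1, 9, Mul(Add(-7, 6), Add(-1, 10))), Mul(-8, Pow(-20, -1)))) = Mul(-634, Add(Mul(-1, 9, Mul(-1, 9)), Mul(-8, Rational(-1, 20)))) = Mul(-634, Add(Mul(-1, 9, -9), Rational(2, 5))) = Mul(-634, Add(81, Rational(2, 5))) = Mul(-634, Rational(407, 5)) = Rational(-258038, 5)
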